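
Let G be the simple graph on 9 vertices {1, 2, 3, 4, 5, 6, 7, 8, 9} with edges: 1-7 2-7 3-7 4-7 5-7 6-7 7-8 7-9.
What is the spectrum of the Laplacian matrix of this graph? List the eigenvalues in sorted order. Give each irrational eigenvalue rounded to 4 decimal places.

[0, 1, 1, 1, 1, 1, 1, 1, 9]

Reading degrees in the order [1, 2, 3, 4, 5, 6, 7, 8, 9] gives [1, 1, 1, 1, 1, 1, 8, 1, 1]; set D = diag(1, 1, 1, 1, 1, 1, 8, 1, 1) and form L = D - A. Since every row of L sums to 0, the all-ones vector is in the kernel and 0 is an eigenvalue. The single zero eigenvalue shows the graph is connected. The eigenvalues sum to 16, which equals trace(L) = 2|E|.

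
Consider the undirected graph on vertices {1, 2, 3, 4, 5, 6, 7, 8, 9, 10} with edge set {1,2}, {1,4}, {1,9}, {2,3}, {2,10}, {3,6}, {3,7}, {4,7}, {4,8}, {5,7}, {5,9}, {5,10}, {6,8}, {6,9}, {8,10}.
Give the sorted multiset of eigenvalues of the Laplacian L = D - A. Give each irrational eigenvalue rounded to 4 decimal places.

[0, 2, 2, 2, 2, 2, 5, 5, 5, 5]

Reading degrees in the order [1, 2, 3, 4, 5, 6, 7, 8, 9, 10] gives [3, 3, 3, 3, 3, 3, 3, 3, 3, 3]; set D = diag(3, 3, 3, 3, 3, 3, 3, 3, 3, 3) and form L = D - A. The multiplicity of 0 as a Laplacian eigenvalue equals the number of connected components. By the matrix-tree theorem the graph has (1/10) * product of the nonzero eigenvalues = 2000 spanning trees. There is one zero in the spectrum, matching the 1 component.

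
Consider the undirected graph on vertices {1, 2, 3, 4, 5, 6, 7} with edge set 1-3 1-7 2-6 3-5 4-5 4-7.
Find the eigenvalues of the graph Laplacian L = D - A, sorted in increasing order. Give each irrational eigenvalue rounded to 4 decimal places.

Reading degrees in the order [1, 2, 3, 4, 5, 6, 7] gives [2, 1, 2, 2, 2, 1, 2]; set D = diag(2, 1, 2, 2, 2, 1, 2) and form L = D - A. Since every row of L sums to 0, the all-ones vector is in the kernel and 0 is an eigenvalue. The 2 zero eigenvalues correspond to the 2 connected components. The largest eigenvalue, 3.6180, is at most the vertex count 7. The eigenvalues sum to 12, which equals trace(L) = 2|E|.

[0, 0, 1.3820, 1.3820, 2, 3.6180, 3.6180]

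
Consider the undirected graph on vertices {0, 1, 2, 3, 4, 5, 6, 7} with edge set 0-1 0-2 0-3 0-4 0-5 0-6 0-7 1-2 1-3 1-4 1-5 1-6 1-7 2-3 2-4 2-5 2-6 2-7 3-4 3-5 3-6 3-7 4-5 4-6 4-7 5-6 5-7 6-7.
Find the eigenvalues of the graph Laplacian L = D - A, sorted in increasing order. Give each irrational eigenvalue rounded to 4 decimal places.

Each diagonal entry of L is the vertex degree and each off-diagonal entry is -1 where an edge is present, 0 otherwise; in the order [0, 1, 2, 3, 4, 5, 6, 7] the diagonal is [7, 7, 7, 7, 7, 7, 7, 7]. Since every row of L sums to 0, the all-ones vector is in the kernel and 0 is an eigenvalue. There is one zero in the spectrum, matching the 1 component.

[0, 8, 8, 8, 8, 8, 8, 8]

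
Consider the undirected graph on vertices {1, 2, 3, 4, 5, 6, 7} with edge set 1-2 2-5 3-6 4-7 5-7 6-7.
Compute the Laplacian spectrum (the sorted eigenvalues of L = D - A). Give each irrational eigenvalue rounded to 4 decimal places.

[0, 0.2603, 0.6262, 1.4055, 2.2742, 3.0996, 4.3342]

Reading degrees in the order [1, 2, 3, 4, 5, 6, 7] gives [1, 2, 1, 1, 2, 2, 3]; set D = diag(1, 2, 1, 1, 2, 2, 3) and form L = D - A. The multiplicity of 0 as a Laplacian eigenvalue equals the number of connected components. The largest eigenvalue, 4.3342, is at most the vertex count 7.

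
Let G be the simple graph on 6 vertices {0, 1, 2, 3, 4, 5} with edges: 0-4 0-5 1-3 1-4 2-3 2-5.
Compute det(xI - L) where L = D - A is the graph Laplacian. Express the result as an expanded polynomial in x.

x^6 - 12x^5 + 54x^4 - 112x^3 + 105x^2 - 36x

Each diagonal entry of L is the vertex degree and each off-diagonal entry is -1 where an edge is present, 0 otherwise; in the order [0, 1, 2, 3, 4, 5] the diagonal is [2, 2, 2, 2, 2, 2]. L has integer entries, so p(x) = det(xI - L) has integer coefficients. Expanding the determinant yields x^6 - 12x^5 + 54x^4 - 112x^3 + 105x^2 - 36x. The coefficient of x^5 equals -trace(L) = -12, matching the sum of degrees. The largest eigenvalue, 4, is at most the vertex count 6.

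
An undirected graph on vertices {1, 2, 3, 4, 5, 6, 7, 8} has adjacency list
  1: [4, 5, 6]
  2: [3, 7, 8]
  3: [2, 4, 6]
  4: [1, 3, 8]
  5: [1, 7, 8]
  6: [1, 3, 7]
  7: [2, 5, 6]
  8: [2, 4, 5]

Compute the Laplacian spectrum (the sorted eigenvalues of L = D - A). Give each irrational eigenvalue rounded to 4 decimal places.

[0, 2, 2, 2, 4, 4, 4, 6]

Each diagonal entry of L is the vertex degree and each off-diagonal entry is -1 where an edge is present, 0 otherwise; in the order [1, 2, 3, 4, 5, 6, 7, 8] the diagonal is [3, 3, 3, 3, 3, 3, 3, 3]. Diagonalising L (or applying a numerical eigensolver to the 8x8 matrix) gives the spectrum above. The single zero eigenvalue shows the graph is connected. There is one zero in the spectrum, matching the 1 component.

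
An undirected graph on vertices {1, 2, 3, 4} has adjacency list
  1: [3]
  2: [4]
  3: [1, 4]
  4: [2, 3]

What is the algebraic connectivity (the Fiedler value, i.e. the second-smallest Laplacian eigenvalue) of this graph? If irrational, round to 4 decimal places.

With the vertex order [1, 2, 3, 4], the degrees are [1, 1, 2, 2], giving D = diag(1, 1, 2, 2) and L = D - A. Computing the eigenvalues of L and sorting gives [0, 0.5858, 2, 3.4142]. The Fiedler value lambda_2 = 0.5858 is strictly positive, so the graph is connected. The eigenvalues sum to 6, which equals trace(L) = 2|E|.

0.5858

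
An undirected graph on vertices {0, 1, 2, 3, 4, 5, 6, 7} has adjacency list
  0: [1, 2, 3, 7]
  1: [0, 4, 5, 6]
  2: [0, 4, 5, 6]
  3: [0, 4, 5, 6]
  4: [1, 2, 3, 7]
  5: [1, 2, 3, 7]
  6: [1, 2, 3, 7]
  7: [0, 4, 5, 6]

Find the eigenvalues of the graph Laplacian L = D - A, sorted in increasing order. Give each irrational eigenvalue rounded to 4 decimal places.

[0, 4, 4, 4, 4, 4, 4, 8]

Reading degrees in the order [0, 1, 2, 3, 4, 5, 6, 7] gives [4, 4, 4, 4, 4, 4, 4, 4]; set D = diag(4, 4, 4, 4, 4, 4, 4, 4) and form L = D - A. Since every row of L sums to 0, the all-ones vector is in the kernel and 0 is an eigenvalue. The single zero eigenvalue shows the graph is connected. There is one zero in the spectrum, matching the 1 component. The largest eigenvalue, 8, is at most the vertex count 8.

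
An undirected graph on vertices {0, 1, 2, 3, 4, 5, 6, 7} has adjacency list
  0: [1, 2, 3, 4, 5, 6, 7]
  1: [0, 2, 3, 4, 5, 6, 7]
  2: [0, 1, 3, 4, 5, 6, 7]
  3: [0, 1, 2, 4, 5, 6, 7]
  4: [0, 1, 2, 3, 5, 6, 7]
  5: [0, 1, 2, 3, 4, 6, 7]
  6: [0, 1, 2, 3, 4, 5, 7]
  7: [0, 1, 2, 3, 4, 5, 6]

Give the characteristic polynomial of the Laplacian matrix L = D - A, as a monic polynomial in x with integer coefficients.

With the vertex order [0, 1, 2, 3, 4, 5, 6, 7], the degrees are [7, 7, 7, 7, 7, 7, 7, 7], giving D = diag(7, 7, 7, 7, 7, 7, 7, 7) and L = D - A. The eigenvalues of L are [0, 8, 8, 8, 8, 8, 8, 8]; the characteristic polynomial is the product of (x - lambda_i), which multiplies out to x^8 - 56x^7 + 1344x^6 - 17920x^5 + 143360x^4 - 688128x^3 + 1835008x^2 - 2097152x. The coefficient of x^7 equals -trace(L) = -56, matching the sum of degrees. By the matrix-tree theorem the graph has (1/8) * product of the nonzero eigenvalues = 262144 spanning trees.

x^8 - 56x^7 + 1344x^6 - 17920x^5 + 143360x^4 - 688128x^3 + 1835008x^2 - 2097152x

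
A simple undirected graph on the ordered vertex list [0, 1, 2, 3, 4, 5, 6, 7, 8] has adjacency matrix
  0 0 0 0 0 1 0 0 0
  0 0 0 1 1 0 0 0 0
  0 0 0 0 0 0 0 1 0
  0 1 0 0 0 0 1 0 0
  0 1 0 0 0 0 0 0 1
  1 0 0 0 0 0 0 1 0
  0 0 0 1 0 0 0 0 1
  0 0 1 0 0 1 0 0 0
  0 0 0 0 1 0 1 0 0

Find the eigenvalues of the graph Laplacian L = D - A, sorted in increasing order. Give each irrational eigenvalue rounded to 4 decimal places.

[0, 0, 0.5858, 1.3820, 1.3820, 2, 3.4142, 3.6180, 3.6180]

Reading degrees in the order [0, 1, 2, 3, 4, 5, 6, 7, 8] gives [1, 2, 1, 2, 2, 2, 2, 2, 2]; set D = diag(1, 2, 1, 2, 2, 2, 2, 2, 2) and form L = D - A. L is symmetric positive semidefinite, so every eigenvalue is real and nonnegative. The 2 zero eigenvalues correspond to the 2 connected components. The eigenvalues sum to 16, which equals trace(L) = 2|E|.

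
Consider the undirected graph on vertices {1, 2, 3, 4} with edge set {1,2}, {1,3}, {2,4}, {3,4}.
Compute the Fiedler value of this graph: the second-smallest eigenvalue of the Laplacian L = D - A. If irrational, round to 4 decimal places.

2

Each diagonal entry of L is the vertex degree and each off-diagonal entry is -1 where an edge is present, 0 otherwise; in the order [1, 2, 3, 4] the diagonal is [2, 2, 2, 2]. The smallest Laplacian eigenvalue is always 0. The next one, lambda_2 = 2, measures how hard the graph is to disconnect: larger values mean better connectivity. The eigenvalues sum to 8, which equals trace(L) = 2|E|.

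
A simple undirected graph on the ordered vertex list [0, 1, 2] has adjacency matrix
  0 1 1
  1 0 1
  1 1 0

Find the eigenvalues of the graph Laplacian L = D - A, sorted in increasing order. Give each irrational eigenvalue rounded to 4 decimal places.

Each diagonal entry of L is the vertex degree and each off-diagonal entry is -1 where an edge is present, 0 otherwise; in the order [0, 1, 2] the diagonal is [2, 2, 2]. L is symmetric positive semidefinite, so every eigenvalue is real and nonnegative. The single zero eigenvalue shows the graph is connected. By the matrix-tree theorem the graph has (1/3) * product of the nonzero eigenvalues = 3 spanning trees. The eigenvalues sum to 6, which equals trace(L) = 2|E|.

[0, 3, 3]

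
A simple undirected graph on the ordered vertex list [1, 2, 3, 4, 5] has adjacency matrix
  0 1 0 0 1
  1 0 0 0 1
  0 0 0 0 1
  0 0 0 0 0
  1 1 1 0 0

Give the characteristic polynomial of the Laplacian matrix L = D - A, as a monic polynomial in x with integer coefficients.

x^5 - 8x^4 + 19x^3 - 12x^2

With the vertex order [1, 2, 3, 4, 5], the degrees are [2, 2, 1, 0, 3], giving D = diag(2, 2, 1, 0, 3) and L = D - A. The eigenvalues of L are [0, 0, 1, 3, 4]; the characteristic polynomial is the product of (x - lambda_i), which multiplies out to x^5 - 8x^4 + 19x^3 - 12x^2. Since p(0) = det(-L) = 0, x divides p(x). The largest eigenvalue, 4, is at most the vertex count 5.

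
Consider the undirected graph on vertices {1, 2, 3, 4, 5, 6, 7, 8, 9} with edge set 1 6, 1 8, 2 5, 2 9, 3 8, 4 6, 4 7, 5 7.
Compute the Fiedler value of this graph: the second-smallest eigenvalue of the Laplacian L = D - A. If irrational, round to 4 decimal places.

0.1206

Reading degrees in the order [1, 2, 3, 4, 5, 6, 7, 8, 9] gives [2, 2, 1, 2, 2, 2, 2, 2, 1]; set D = diag(2, 2, 1, 2, 2, 2, 2, 2, 1) and form L = D - A. The smallest Laplacian eigenvalue is always 0. The next one, lambda_2 = 0.1206, measures how hard the graph is to disconnect: larger values mean better connectivity. The largest eigenvalue, 3.8794, is at most the vertex count 9.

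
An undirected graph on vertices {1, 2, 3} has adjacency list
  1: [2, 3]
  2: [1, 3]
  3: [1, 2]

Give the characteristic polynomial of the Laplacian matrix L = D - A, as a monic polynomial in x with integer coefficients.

Reading degrees in the order [1, 2, 3] gives [2, 2, 2]; set D = diag(2, 2, 2) and form L = D - A. The eigenvalues of L are [0, 3, 3]; the characteristic polynomial is the product of (x - lambda_i), which multiplies out to x^3 - 6x^2 + 9x. The constant term is 0 because L is singular (the all-ones vector lies in its kernel).

x^3 - 6x^2 + 9x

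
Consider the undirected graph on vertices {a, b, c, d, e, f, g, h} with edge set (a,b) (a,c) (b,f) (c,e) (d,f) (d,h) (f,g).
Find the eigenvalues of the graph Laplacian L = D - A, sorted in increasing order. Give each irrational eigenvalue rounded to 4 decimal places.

[0, 0.1864, 0.5858, 1, 2, 2.4707, 3.4142, 4.3429]

Each diagonal entry of L is the vertex degree and each off-diagonal entry is -1 where an edge is present, 0 otherwise; in the order [a, b, c, d, e, f, g, h] the diagonal is [2, 2, 2, 2, 1, 3, 1, 1]. Since every row of L sums to 0, the all-ones vector is in the kernel and 0 is an eigenvalue. The single zero eigenvalue shows the graph is connected. The eigenvalues sum to 14, which equals trace(L) = 2|E|.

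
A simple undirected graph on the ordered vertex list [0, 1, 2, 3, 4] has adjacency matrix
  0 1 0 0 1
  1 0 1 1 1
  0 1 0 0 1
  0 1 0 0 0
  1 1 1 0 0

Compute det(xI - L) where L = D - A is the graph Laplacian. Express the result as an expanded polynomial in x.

Reading degrees in the order [0, 1, 2, 3, 4] gives [2, 4, 2, 1, 3]; set D = diag(2, 4, 2, 1, 3) and form L = D - A. L has integer entries, so p(x) = det(xI - L) has integer coefficients. Expanding the determinant yields x^5 - 12x^4 + 49x^3 - 78x^2 + 40x. Since p(0) = det(-L) = 0, x divides p(x). There is one zero in the spectrum, matching the 1 component.

x^5 - 12x^4 + 49x^3 - 78x^2 + 40x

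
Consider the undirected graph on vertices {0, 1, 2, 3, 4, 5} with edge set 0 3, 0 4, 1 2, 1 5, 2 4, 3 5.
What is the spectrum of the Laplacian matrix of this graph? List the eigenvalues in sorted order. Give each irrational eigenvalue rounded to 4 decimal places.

Reading degrees in the order [0, 1, 2, 3, 4, 5] gives [2, 2, 2, 2, 2, 2]; set D = diag(2, 2, 2, 2, 2, 2) and form L = D - A. The multiplicity of 0 as a Laplacian eigenvalue equals the number of connected components. By the matrix-tree theorem the graph has (1/6) * product of the nonzero eigenvalues = 6 spanning trees.

[0, 1, 1, 3, 3, 4]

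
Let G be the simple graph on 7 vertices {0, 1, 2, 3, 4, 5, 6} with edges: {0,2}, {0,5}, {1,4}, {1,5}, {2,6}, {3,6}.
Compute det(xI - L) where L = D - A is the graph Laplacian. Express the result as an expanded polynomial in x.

x^7 - 12x^6 + 55x^5 - 120x^4 + 126x^3 - 56x^2 + 7x

With the vertex order [0, 1, 2, 3, 4, 5, 6], the degrees are [2, 2, 2, 1, 1, 2, 2], giving D = diag(2, 2, 2, 1, 1, 2, 2) and L = D - A. Computing det(xI - L) by cofactor expansion (or equivalently via sum-over-permutations) gives x^7 - 12x^6 + 55x^5 - 120x^4 + 126x^3 - 56x^2 + 7x. Since p(0) = det(-L) = 0, x divides p(x). The eigenvalues sum to 12, which equals trace(L) = 2|E|.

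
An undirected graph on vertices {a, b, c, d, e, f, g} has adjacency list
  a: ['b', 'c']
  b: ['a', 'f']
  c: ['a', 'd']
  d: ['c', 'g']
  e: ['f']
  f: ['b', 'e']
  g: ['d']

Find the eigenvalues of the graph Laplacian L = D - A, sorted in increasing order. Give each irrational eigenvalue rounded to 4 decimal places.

Each diagonal entry of L is the vertex degree and each off-diagonal entry is -1 where an edge is present, 0 otherwise; in the order [a, b, c, d, e, f, g] the diagonal is [2, 2, 2, 2, 1, 2, 1]. L is symmetric positive semidefinite, so every eigenvalue is real and nonnegative. The largest eigenvalue, 3.8019, is at most the vertex count 7. The eigenvalues sum to 12, which equals trace(L) = 2|E|.

[0, 0.1981, 0.7530, 1.5550, 2.4450, 3.2470, 3.8019]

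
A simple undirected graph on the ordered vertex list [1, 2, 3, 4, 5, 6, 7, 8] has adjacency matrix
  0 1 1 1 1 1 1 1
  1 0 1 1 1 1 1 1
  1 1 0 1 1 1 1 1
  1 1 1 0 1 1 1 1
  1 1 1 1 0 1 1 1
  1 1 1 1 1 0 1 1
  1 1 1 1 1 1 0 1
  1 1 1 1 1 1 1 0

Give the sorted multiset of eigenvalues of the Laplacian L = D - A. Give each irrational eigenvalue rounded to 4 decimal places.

With the vertex order [1, 2, 3, 4, 5, 6, 7, 8], the degrees are [7, 7, 7, 7, 7, 7, 7, 7], giving D = diag(7, 7, 7, 7, 7, 7, 7, 7) and L = D - A. Diagonalising L (or applying a numerical eigensolver to the 8x8 matrix) gives the spectrum above.

[0, 8, 8, 8, 8, 8, 8, 8]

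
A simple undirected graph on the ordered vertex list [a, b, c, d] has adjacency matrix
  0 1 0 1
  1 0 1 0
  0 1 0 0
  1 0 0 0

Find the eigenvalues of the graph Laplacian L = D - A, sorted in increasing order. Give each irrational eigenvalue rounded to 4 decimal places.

[0, 0.5858, 2, 3.4142]

Each diagonal entry of L is the vertex degree and each off-diagonal entry is -1 where an edge is present, 0 otherwise; in the order [a, b, c, d] the diagonal is [2, 2, 1, 1]. The multiplicity of 0 as a Laplacian eigenvalue equals the number of connected components. The single zero eigenvalue shows the graph is connected.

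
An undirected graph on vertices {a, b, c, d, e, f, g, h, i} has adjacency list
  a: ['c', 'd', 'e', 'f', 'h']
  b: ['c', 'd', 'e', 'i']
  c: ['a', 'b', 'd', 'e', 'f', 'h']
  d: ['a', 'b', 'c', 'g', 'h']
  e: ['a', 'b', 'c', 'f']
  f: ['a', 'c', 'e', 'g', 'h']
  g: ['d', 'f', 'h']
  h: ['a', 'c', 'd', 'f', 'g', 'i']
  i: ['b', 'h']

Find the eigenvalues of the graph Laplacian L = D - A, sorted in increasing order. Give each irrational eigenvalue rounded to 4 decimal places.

[0, 1.7601, 2.6161, 3.9734, 4.4350, 5.8887, 6.6990, 7.1365, 7.4912]

With the vertex order [a, b, c, d, e, f, g, h, i], the degrees are [5, 4, 6, 5, 4, 5, 3, 6, 2], giving D = diag(5, 4, 6, 5, 4, 5, 3, 6, 2) and L = D - A. L is symmetric positive semidefinite, so every eigenvalue is real and nonnegative. There is one zero in the spectrum, matching the 1 component.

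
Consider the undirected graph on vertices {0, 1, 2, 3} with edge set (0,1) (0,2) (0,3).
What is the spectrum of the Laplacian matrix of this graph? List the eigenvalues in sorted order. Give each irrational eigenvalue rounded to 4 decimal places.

Reading degrees in the order [0, 1, 2, 3] gives [3, 1, 1, 1]; set D = diag(3, 1, 1, 1) and form L = D - A. The multiplicity of 0 as a Laplacian eigenvalue equals the number of connected components. By the matrix-tree theorem the graph has (1/4) * product of the nonzero eigenvalues = 1 spanning tree.

[0, 1, 1, 4]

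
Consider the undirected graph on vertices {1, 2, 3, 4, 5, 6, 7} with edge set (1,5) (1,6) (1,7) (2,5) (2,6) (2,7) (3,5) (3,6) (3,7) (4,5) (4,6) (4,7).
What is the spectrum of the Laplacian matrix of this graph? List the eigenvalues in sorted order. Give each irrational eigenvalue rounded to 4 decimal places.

Reading degrees in the order [1, 2, 3, 4, 5, 6, 7] gives [3, 3, 3, 3, 4, 4, 4]; set D = diag(3, 3, 3, 3, 4, 4, 4) and form L = D - A. L is symmetric positive semidefinite, so every eigenvalue is real and nonnegative. The single zero eigenvalue shows the graph is connected.

[0, 3, 3, 3, 4, 4, 7]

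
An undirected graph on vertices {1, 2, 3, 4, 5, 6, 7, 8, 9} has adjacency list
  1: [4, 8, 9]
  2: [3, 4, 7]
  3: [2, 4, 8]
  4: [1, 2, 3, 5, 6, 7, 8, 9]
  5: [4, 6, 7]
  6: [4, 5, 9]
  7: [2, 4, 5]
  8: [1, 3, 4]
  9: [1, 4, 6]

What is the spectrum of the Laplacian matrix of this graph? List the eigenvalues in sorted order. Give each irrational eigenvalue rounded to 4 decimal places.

[0, 1.5858, 1.5858, 3, 3, 4.4142, 4.4142, 5, 9]

Reading degrees in the order [1, 2, 3, 4, 5, 6, 7, 8, 9] gives [3, 3, 3, 8, 3, 3, 3, 3, 3]; set D = diag(3, 3, 3, 8, 3, 3, 3, 3, 3) and form L = D - A. Diagonalising L (or applying a numerical eigensolver to the 9x9 matrix) gives the spectrum above. The single zero eigenvalue shows the graph is connected. The largest eigenvalue, 9, is at most the vertex count 9.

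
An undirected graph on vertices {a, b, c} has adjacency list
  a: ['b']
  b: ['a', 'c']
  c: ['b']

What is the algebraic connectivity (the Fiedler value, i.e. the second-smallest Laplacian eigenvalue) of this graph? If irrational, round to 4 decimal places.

With the vertex order [a, b, c], the degrees are [1, 2, 1], giving D = diag(1, 2, 1) and L = D - A. The sorted Laplacian eigenvalues are [0, 1, 3]; the algebraic connectivity is the second entry, 1. The largest eigenvalue, 3, is at most the vertex count 3. By the matrix-tree theorem the graph has (1/3) * product of the nonzero eigenvalues = 1 spanning tree.

1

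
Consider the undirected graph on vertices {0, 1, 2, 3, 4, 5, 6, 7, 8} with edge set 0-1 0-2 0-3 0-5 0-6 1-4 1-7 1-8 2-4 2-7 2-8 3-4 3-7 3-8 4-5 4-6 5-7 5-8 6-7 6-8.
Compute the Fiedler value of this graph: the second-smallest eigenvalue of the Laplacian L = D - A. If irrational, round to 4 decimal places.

4

With the vertex order [0, 1, 2, 3, 4, 5, 6, 7, 8], the degrees are [5, 4, 4, 4, 5, 4, 4, 5, 5], giving D = diag(5, 4, 4, 4, 5, 4, 4, 5, 5) and L = D - A. The sorted Laplacian eigenvalues are [0, 4, 4, 4, 4, 5, 5, 5, 9]; the algebraic connectivity is the second entry, 4. By the matrix-tree theorem the graph has (1/9) * product of the nonzero eigenvalues = 32000 spanning trees.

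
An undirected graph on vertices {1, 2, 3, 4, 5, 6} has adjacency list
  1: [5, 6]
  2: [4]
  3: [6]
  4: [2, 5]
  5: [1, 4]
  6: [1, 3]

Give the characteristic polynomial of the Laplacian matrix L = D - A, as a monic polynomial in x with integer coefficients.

x^6 - 10x^5 + 36x^4 - 56x^3 + 35x^2 - 6x

Each diagonal entry of L is the vertex degree and each off-diagonal entry is -1 where an edge is present, 0 otherwise; in the order [1, 2, 3, 4, 5, 6] the diagonal is [2, 1, 1, 2, 2, 2]. Computing det(xI - L) by cofactor expansion (or equivalently via sum-over-permutations) gives x^6 - 10x^5 + 36x^4 - 56x^3 + 35x^2 - 6x. The coefficient of x^5 equals -trace(L) = -10, matching the sum of degrees. By the matrix-tree theorem the graph has (1/6) * product of the nonzero eigenvalues = 1 spanning tree.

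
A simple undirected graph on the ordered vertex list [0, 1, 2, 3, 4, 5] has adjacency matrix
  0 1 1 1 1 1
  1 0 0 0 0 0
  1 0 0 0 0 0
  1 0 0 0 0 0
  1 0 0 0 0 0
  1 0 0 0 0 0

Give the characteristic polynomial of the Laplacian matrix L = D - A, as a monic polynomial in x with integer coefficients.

With the vertex order [0, 1, 2, 3, 4, 5], the degrees are [5, 1, 1, 1, 1, 1], giving D = diag(5, 1, 1, 1, 1, 1) and L = D - A. L has integer entries, so p(x) = det(xI - L) has integer coefficients. Expanding the determinant yields x^6 - 10x^5 + 30x^4 - 40x^3 + 25x^2 - 6x. The constant term is 0 because L is singular (the all-ones vector lies in its kernel). The eigenvalues sum to 10, which equals trace(L) = 2|E|.

x^6 - 10x^5 + 30x^4 - 40x^3 + 25x^2 - 6x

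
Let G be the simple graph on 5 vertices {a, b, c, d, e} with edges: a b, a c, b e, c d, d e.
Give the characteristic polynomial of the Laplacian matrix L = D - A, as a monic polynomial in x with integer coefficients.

With the vertex order [a, b, c, d, e], the degrees are [2, 2, 2, 2, 2], giving D = diag(2, 2, 2, 2, 2) and L = D - A. L has integer entries, so p(x) = det(xI - L) has integer coefficients. Expanding the determinant yields x^5 - 10x^4 + 35x^3 - 50x^2 + 25x. Since p(0) = det(-L) = 0, x divides p(x). The eigenvalues sum to 10, which equals trace(L) = 2|E|.

x^5 - 10x^4 + 35x^3 - 50x^2 + 25x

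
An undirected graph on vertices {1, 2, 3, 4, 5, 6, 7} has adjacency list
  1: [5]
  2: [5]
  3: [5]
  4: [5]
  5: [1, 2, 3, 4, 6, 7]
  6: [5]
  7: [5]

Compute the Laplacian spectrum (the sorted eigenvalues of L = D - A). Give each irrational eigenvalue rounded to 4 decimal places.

Reading degrees in the order [1, 2, 3, 4, 5, 6, 7] gives [1, 1, 1, 1, 6, 1, 1]; set D = diag(1, 1, 1, 1, 6, 1, 1) and form L = D - A. L is symmetric positive semidefinite, so every eigenvalue is real and nonnegative. The single zero eigenvalue shows the graph is connected. The eigenvalues sum to 12, which equals trace(L) = 2|E|.

[0, 1, 1, 1, 1, 1, 7]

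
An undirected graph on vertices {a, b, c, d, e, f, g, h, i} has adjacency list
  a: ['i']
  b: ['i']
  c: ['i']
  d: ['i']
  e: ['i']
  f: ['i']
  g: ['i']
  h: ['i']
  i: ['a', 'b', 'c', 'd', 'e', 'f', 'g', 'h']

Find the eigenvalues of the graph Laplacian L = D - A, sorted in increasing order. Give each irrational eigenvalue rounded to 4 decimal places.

Each diagonal entry of L is the vertex degree and each off-diagonal entry is -1 where an edge is present, 0 otherwise; in the order [a, b, c, d, e, f, g, h, i] the diagonal is [1, 1, 1, 1, 1, 1, 1, 1, 8]. The multiplicity of 0 as a Laplacian eigenvalue equals the number of connected components. The largest eigenvalue, 9, is at most the vertex count 9. There is one zero in the spectrum, matching the 1 component.

[0, 1, 1, 1, 1, 1, 1, 1, 9]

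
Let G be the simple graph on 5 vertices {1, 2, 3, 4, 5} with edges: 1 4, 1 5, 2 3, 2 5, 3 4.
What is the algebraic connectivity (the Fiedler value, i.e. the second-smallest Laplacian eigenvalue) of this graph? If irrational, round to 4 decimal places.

1.3820

With the vertex order [1, 2, 3, 4, 5], the degrees are [2, 2, 2, 2, 2], giving D = diag(2, 2, 2, 2, 2) and L = D - A. Computing the eigenvalues of L and sorting gives [0, 1.3820, 1.3820, 3.6180, 3.6180]. The Fiedler value lambda_2 = 1.3820 is strictly positive, so the graph is connected. There is one zero in the spectrum, matching the 1 component.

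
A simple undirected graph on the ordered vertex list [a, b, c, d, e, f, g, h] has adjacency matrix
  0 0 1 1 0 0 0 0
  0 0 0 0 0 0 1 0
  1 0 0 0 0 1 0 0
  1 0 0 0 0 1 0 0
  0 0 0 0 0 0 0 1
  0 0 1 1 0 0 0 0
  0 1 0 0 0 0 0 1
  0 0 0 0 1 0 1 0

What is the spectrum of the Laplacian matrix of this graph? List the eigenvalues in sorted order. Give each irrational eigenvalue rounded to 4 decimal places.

[0, 0, 0.5858, 2, 2, 2, 3.4142, 4]

With the vertex order [a, b, c, d, e, f, g, h], the degrees are [2, 1, 2, 2, 1, 2, 2, 2], giving D = diag(2, 1, 2, 2, 1, 2, 2, 2) and L = D - A. L is symmetric positive semidefinite, so every eigenvalue is real and nonnegative. The 2 zero eigenvalues correspond to the 2 connected components. The largest eigenvalue, 4, is at most the vertex count 8. There are 2 zeros in the spectrum, matching the 2 components.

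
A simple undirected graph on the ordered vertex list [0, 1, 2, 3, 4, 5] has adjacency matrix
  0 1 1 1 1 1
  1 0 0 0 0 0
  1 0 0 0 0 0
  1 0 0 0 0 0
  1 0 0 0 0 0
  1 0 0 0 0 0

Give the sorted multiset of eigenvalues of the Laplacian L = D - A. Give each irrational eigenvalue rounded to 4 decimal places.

With the vertex order [0, 1, 2, 3, 4, 5], the degrees are [5, 1, 1, 1, 1, 1], giving D = diag(5, 1, 1, 1, 1, 1) and L = D - A. The multiplicity of 0 as a Laplacian eigenvalue equals the number of connected components. The single zero eigenvalue shows the graph is connected. The eigenvalues sum to 10, which equals trace(L) = 2|E|. By the matrix-tree theorem the graph has (1/6) * product of the nonzero eigenvalues = 1 spanning tree.

[0, 1, 1, 1, 1, 6]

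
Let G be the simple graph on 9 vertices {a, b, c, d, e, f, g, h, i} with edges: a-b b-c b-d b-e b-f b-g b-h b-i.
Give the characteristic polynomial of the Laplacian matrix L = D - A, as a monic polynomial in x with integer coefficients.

Reading degrees in the order [a, b, c, d, e, f, g, h, i] gives [1, 8, 1, 1, 1, 1, 1, 1, 1]; set D = diag(1, 8, 1, 1, 1, 1, 1, 1, 1) and form L = D - A. L has integer entries, so p(x) = det(xI - L) has integer coefficients. Expanding the determinant yields x^9 - 16x^8 + 84x^7 - 224x^6 + 350x^5 - 336x^4 + 196x^3 - 64x^2 + 9x. Since p(0) = det(-L) = 0, x divides p(x). By the matrix-tree theorem the graph has (1/9) * product of the nonzero eigenvalues = 1 spanning tree.

x^9 - 16x^8 + 84x^7 - 224x^6 + 350x^5 - 336x^4 + 196x^3 - 64x^2 + 9x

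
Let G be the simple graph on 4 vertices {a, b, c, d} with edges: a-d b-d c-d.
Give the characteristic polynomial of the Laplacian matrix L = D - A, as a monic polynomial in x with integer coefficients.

With the vertex order [a, b, c, d], the degrees are [1, 1, 1, 3], giving D = diag(1, 1, 1, 3) and L = D - A. The eigenvalues of L are [0, 1, 1, 4]; the characteristic polynomial is the product of (x - lambda_i), which multiplies out to x^4 - 6x^3 + 9x^2 - 4x. The coefficient of x^3 equals -trace(L) = -6, matching the sum of degrees. The largest eigenvalue, 4, is at most the vertex count 4. By the matrix-tree theorem the graph has (1/4) * product of the nonzero eigenvalues = 1 spanning tree.

x^4 - 6x^3 + 9x^2 - 4x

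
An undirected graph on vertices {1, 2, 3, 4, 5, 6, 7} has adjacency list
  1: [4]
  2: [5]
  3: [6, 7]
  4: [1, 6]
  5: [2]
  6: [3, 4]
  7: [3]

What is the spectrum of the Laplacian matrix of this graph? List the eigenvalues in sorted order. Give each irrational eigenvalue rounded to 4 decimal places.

[0, 0, 0.3820, 1.3820, 2, 2.6180, 3.6180]

With the vertex order [1, 2, 3, 4, 5, 6, 7], the degrees are [1, 1, 2, 2, 1, 2, 1], giving D = diag(1, 1, 2, 2, 1, 2, 1) and L = D - A. Diagonalising L (or applying a numerical eigensolver to the 7x7 matrix) gives the spectrum above. The 2 zero eigenvalues correspond to the 2 connected components. The largest eigenvalue, 3.6180, is at most the vertex count 7.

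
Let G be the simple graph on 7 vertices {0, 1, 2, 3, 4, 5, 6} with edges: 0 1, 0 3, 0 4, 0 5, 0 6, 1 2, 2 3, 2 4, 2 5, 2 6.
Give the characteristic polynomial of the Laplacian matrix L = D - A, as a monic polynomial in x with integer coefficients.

With the vertex order [0, 1, 2, 3, 4, 5, 6], the degrees are [5, 2, 5, 2, 2, 2, 2], giving D = diag(5, 2, 5, 2, 2, 2, 2) and L = D - A. L has integer entries, so p(x) = det(xI - L) has integer coefficients. Expanding the determinant yields x^7 - 20x^6 + 155x^5 - 600x^4 + 1240x^3 - 1312x^2 + 560x. Since p(0) = det(-L) = 0, x divides p(x). The eigenvalues sum to 20, which equals trace(L) = 2|E|.

x^7 - 20x^6 + 155x^5 - 600x^4 + 1240x^3 - 1312x^2 + 560x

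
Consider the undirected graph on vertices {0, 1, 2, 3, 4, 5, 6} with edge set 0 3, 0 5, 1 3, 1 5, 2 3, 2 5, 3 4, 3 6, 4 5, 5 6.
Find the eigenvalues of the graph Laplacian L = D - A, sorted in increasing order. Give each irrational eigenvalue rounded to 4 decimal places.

With the vertex order [0, 1, 2, 3, 4, 5, 6], the degrees are [2, 2, 2, 5, 2, 5, 2], giving D = diag(2, 2, 2, 5, 2, 5, 2) and L = D - A. L is symmetric positive semidefinite, so every eigenvalue is real and nonnegative. The eigenvalues sum to 20, which equals trace(L) = 2|E|. The largest eigenvalue, 7, is at most the vertex count 7.

[0, 2, 2, 2, 2, 5, 7]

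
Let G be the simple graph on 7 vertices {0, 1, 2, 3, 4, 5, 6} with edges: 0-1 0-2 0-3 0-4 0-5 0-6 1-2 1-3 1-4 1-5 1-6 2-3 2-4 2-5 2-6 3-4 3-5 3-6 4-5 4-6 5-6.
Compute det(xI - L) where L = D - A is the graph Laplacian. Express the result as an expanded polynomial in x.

x^7 - 42x^6 + 735x^5 - 6860x^4 + 36015x^3 - 100842x^2 + 117649x

With the vertex order [0, 1, 2, 3, 4, 5, 6], the degrees are [6, 6, 6, 6, 6, 6, 6], giving D = diag(6, 6, 6, 6, 6, 6, 6) and L = D - A. L has integer entries, so p(x) = det(xI - L) has integer coefficients. Expanding the determinant yields x^7 - 42x^6 + 735x^5 - 6860x^4 + 36015x^3 - 100842x^2 + 117649x. The coefficient of x^6 equals -trace(L) = -42, matching the sum of degrees. The largest eigenvalue, 7, is at most the vertex count 7. The eigenvalues sum to 42, which equals trace(L) = 2|E|.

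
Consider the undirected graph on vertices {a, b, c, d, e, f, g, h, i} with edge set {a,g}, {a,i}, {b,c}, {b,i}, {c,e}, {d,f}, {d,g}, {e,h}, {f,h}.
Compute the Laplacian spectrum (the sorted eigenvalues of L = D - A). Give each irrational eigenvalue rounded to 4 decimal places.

Each diagonal entry of L is the vertex degree and each off-diagonal entry is -1 where an edge is present, 0 otherwise; in the order [a, b, c, d, e, f, g, h, i] the diagonal is [2, 2, 2, 2, 2, 2, 2, 2, 2]. Diagonalising L (or applying a numerical eigensolver to the 9x9 matrix) gives the spectrum above. The eigenvalues sum to 18, which equals trace(L) = 2|E|.

[0, 0.4679, 0.4679, 1.6527, 1.6527, 3, 3, 3.8794, 3.8794]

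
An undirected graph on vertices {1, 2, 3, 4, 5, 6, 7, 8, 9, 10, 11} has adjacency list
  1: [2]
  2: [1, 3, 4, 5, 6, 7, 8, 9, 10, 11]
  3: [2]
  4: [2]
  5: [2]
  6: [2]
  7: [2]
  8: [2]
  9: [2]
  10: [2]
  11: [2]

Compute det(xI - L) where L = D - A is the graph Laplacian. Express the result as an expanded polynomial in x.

With the vertex order [1, 2, 3, 4, 5, 6, 7, 8, 9, 10, 11], the degrees are [1, 10, 1, 1, 1, 1, 1, 1, 1, 1, 1], giving D = diag(1, 10, 1, 1, 1, 1, 1, 1, 1, 1, 1) and L = D - A. The eigenvalues of L are [0, 1, 1, 1, 1, 1, 1, 1, 1, 1, 11]; the characteristic polynomial is the product of (x - lambda_i), which multiplies out to x^11 - 20x^10 + 135x^9 - 480x^8 + 1050x^7 - 1512x^6 + 1470x^5 - 960x^4 + 405x^3 - 100x^2 + 11x. The coefficient of x^10 equals -trace(L) = -20, matching the sum of degrees. By the matrix-tree theorem the graph has (1/11) * product of the nonzero eigenvalues = 1 spanning tree. The eigenvalues sum to 20, which equals trace(L) = 2|E|.

x^11 - 20x^10 + 135x^9 - 480x^8 + 1050x^7 - 1512x^6 + 1470x^5 - 960x^4 + 405x^3 - 100x^2 + 11x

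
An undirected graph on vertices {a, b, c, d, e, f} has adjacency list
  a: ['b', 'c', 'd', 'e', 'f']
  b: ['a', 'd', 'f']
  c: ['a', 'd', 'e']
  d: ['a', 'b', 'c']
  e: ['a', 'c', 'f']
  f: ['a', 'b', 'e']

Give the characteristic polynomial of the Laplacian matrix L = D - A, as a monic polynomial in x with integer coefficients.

Reading degrees in the order [a, b, c, d, e, f] gives [5, 3, 3, 3, 3, 3]; set D = diag(5, 3, 3, 3, 3, 3) and form L = D - A. L has integer entries, so p(x) = det(xI - L) has integer coefficients. Expanding the determinant yields x^6 - 20x^5 + 155x^4 - 580x^3 + 1045x^2 - 726x. The constant term is 0 because L is singular (the all-ones vector lies in its kernel). By the matrix-tree theorem the graph has (1/6) * product of the nonzero eigenvalues = 121 spanning trees. The largest eigenvalue, 6, is at most the vertex count 6.

x^6 - 20x^5 + 155x^4 - 580x^3 + 1045x^2 - 726x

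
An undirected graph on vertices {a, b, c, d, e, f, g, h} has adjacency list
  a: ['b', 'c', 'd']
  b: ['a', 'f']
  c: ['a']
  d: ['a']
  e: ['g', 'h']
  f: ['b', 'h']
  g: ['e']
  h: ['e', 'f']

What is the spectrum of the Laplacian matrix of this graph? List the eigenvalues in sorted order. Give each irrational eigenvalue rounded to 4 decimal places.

Each diagonal entry of L is the vertex degree and each off-diagonal entry is -1 where an edge is present, 0 otherwise; in the order [a, b, c, d, e, f, g, h] the diagonal is [3, 2, 1, 1, 2, 2, 1, 2]. Diagonalising L (or applying a numerical eigensolver to the 8x8 matrix) gives the spectrum above. The single zero eigenvalue shows the graph is connected. The largest eigenvalue, 4.2332, is at most the vertex count 8.

[0, 0.1667, 0.7276, 1, 1.6353, 2.6729, 3.5643, 4.2332]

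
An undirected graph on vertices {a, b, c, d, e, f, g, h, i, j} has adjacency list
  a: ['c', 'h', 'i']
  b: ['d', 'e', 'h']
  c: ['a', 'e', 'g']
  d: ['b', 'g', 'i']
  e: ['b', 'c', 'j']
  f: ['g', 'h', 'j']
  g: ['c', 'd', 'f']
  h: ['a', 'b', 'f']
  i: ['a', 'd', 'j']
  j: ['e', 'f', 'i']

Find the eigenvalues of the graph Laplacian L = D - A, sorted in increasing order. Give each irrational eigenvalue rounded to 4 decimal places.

[0, 2, 2, 2, 2, 2, 5, 5, 5, 5]

Each diagonal entry of L is the vertex degree and each off-diagonal entry is -1 where an edge is present, 0 otherwise; in the order [a, b, c, d, e, f, g, h, i, j] the diagonal is [3, 3, 3, 3, 3, 3, 3, 3, 3, 3]. The multiplicity of 0 as a Laplacian eigenvalue equals the number of connected components. There is one zero in the spectrum, matching the 1 component.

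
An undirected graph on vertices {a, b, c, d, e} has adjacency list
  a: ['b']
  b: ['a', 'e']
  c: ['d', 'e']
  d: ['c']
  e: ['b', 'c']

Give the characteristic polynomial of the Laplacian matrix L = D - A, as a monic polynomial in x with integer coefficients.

With the vertex order [a, b, c, d, e], the degrees are [1, 2, 2, 1, 2], giving D = diag(1, 2, 2, 1, 2) and L = D - A. Computing det(xI - L) by cofactor expansion (or equivalently via sum-over-permutations) gives x^5 - 8x^4 + 21x^3 - 20x^2 + 5x. Since p(0) = det(-L) = 0, x divides p(x). By the matrix-tree theorem the graph has (1/5) * product of the nonzero eigenvalues = 1 spanning tree.

x^5 - 8x^4 + 21x^3 - 20x^2 + 5x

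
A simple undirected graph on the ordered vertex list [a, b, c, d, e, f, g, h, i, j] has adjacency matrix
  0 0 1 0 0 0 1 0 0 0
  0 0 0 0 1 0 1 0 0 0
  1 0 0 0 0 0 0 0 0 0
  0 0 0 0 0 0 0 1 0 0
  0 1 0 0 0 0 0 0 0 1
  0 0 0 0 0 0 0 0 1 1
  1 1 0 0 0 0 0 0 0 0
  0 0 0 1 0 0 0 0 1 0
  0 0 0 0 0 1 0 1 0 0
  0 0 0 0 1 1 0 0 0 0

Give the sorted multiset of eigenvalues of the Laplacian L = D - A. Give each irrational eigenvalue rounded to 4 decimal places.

With the vertex order [a, b, c, d, e, f, g, h, i, j], the degrees are [2, 2, 1, 1, 2, 2, 2, 2, 2, 2], giving D = diag(2, 2, 1, 1, 2, 2, 2, 2, 2, 2) and L = D - A. Since every row of L sums to 0, the all-ones vector is in the kernel and 0 is an eigenvalue. The largest eigenvalue, 3.9021, is at most the vertex count 10. By the matrix-tree theorem the graph has (1/10) * product of the nonzero eigenvalues = 1 spanning tree.

[0, 0.0979, 0.3820, 0.8244, 1.3820, 2, 2.6180, 3.1756, 3.6180, 3.9021]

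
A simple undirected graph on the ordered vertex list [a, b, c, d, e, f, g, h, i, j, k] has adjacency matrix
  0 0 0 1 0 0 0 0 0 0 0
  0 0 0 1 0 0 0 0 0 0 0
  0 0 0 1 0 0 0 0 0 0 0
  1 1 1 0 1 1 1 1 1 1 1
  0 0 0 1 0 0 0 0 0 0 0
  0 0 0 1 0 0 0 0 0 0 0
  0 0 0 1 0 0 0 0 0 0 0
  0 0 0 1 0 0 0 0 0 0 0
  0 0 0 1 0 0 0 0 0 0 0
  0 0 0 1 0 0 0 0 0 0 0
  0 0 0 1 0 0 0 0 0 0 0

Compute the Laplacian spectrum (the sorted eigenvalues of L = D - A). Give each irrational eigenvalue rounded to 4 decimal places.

With the vertex order [a, b, c, d, e, f, g, h, i, j, k], the degrees are [1, 1, 1, 10, 1, 1, 1, 1, 1, 1, 1], giving D = diag(1, 1, 1, 10, 1, 1, 1, 1, 1, 1, 1) and L = D - A. Diagonalising L (or applying a numerical eigensolver to the 11x11 matrix) gives the spectrum above. The single zero eigenvalue shows the graph is connected. By the matrix-tree theorem the graph has (1/11) * product of the nonzero eigenvalues = 1 spanning tree.

[0, 1, 1, 1, 1, 1, 1, 1, 1, 1, 11]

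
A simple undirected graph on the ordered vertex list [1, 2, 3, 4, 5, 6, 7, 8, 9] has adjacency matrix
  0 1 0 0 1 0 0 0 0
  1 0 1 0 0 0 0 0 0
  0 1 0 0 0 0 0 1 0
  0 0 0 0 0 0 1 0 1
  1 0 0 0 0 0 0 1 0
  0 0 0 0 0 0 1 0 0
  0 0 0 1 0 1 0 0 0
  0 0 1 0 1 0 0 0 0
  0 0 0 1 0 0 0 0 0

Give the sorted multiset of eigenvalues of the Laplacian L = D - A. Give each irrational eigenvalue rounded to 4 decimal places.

[0, 0, 0.5858, 1.3820, 1.3820, 2, 3.4142, 3.6180, 3.6180]

With the vertex order [1, 2, 3, 4, 5, 6, 7, 8, 9], the degrees are [2, 2, 2, 2, 2, 1, 2, 2, 1], giving D = diag(2, 2, 2, 2, 2, 1, 2, 2, 1) and L = D - A. The multiplicity of 0 as a Laplacian eigenvalue equals the number of connected components. The 2 zero eigenvalues correspond to the 2 connected components. The largest eigenvalue, 3.6180, is at most the vertex count 9. The eigenvalues sum to 16, which equals trace(L) = 2|E|.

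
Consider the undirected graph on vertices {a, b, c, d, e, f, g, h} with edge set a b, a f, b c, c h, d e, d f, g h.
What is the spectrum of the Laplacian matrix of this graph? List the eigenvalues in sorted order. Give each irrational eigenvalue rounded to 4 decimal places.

Reading degrees in the order [a, b, c, d, e, f, g, h] gives [2, 2, 2, 2, 1, 2, 1, 2]; set D = diag(2, 2, 2, 2, 1, 2, 1, 2) and form L = D - A. The multiplicity of 0 as a Laplacian eigenvalue equals the number of connected components. The single zero eigenvalue shows the graph is connected. By the matrix-tree theorem the graph has (1/8) * product of the nonzero eigenvalues = 1 spanning tree. The eigenvalues sum to 14, which equals trace(L) = 2|E|.

[0, 0.1522, 0.5858, 1.2346, 2, 2.7654, 3.4142, 3.8478]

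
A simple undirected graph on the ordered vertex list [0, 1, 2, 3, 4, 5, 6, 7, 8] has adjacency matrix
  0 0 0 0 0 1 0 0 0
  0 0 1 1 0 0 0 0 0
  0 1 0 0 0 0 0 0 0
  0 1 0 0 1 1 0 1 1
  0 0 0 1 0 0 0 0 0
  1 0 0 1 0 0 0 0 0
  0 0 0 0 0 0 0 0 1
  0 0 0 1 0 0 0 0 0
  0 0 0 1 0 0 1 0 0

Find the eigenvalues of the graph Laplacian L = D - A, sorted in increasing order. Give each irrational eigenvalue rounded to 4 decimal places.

Each diagonal entry of L is the vertex degree and each off-diagonal entry is -1 where an edge is present, 0 otherwise; in the order [0, 1, 2, 3, 4, 5, 6, 7, 8] the diagonal is [1, 2, 1, 5, 1, 2, 1, 1, 2]. The multiplicity of 0 as a Laplacian eigenvalue equals the number of connected components. The single zero eigenvalue shows the graph is connected. By the matrix-tree theorem the graph has (1/9) * product of the nonzero eigenvalues = 1 spanning tree.

[0, 0.3820, 0.3820, 0.6711, 1, 2.1814, 2.6180, 2.6180, 6.1474]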